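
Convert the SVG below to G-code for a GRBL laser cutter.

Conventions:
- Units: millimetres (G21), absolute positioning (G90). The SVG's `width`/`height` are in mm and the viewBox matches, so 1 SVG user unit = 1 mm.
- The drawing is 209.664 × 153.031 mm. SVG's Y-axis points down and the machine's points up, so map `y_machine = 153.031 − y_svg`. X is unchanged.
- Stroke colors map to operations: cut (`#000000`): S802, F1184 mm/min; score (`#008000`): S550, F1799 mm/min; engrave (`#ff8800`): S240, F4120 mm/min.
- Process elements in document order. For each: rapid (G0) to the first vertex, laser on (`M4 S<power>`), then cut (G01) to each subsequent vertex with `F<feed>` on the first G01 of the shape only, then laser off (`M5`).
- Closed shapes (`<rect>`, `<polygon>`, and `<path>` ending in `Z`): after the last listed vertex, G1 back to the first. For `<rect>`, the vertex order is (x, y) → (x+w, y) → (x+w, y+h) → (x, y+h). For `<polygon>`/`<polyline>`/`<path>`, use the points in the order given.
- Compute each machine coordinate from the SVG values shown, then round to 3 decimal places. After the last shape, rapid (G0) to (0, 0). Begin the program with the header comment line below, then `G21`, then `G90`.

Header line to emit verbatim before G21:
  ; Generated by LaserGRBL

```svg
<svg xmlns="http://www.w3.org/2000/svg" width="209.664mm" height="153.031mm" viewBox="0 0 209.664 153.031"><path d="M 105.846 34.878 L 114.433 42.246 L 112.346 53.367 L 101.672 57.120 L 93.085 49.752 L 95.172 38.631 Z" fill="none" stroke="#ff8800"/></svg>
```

Since the viewBox matches the mm dimensions, user units are millimetres directly. The only transform is the Y-flip y_m = 153.031 − y_svg.

Shape 1 is a regular polygon drawn with `<path>`. Its stroke #ff8800 means engrave at S240, F4120. After flipping Y the toolpath is (105.846,118.153) → (114.433,110.785) → (112.346,99.664) → (101.672,95.911) → (93.085,103.279) → (95.172,114.400) → (105.846,118.153), returning to the start.

; Generated by LaserGRBL
G21
G90
G0 X105.846 Y118.153
M4 S240
G01 X114.433 Y110.785 F4120
G01 X112.346 Y99.664
G01 X101.672 Y95.911
G01 X93.085 Y103.279
G01 X95.172 Y114.400
G01 X105.846 Y118.153
M5
G0 X0.000 Y0.000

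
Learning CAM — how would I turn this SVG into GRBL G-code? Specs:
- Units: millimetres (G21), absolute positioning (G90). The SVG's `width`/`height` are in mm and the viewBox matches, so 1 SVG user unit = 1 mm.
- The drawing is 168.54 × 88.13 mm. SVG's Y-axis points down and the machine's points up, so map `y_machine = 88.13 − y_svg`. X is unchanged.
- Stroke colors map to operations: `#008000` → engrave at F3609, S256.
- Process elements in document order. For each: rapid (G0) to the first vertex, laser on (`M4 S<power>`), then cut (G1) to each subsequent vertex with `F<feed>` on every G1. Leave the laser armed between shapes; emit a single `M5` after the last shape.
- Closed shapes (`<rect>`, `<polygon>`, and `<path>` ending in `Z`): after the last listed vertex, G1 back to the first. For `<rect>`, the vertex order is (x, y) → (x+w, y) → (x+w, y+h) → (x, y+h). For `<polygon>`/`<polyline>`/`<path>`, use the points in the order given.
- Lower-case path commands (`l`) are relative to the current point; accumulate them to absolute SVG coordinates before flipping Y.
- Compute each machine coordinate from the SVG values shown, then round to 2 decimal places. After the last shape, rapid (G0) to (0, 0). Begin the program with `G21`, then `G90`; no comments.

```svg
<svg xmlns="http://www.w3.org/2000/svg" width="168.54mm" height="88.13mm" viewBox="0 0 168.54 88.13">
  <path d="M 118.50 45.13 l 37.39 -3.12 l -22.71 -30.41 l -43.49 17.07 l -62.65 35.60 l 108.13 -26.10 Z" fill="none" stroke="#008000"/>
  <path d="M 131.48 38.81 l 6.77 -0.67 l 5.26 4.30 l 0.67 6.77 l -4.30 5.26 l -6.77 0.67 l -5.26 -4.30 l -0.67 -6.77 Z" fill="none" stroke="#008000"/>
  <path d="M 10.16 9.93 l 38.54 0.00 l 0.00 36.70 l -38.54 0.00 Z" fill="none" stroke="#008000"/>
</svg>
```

Since the viewBox matches the mm dimensions, user units are millimetres directly. The only transform is the Y-flip y_m = 88.13 − y_svg.

Shape 1 is a closed polygon drawn with `<path>`. Its stroke #008000 means engrave at S256, F3609. After flipping Y the toolpath is (118.50,43.00) → (155.89,46.12) → (133.18,76.53) → (89.69,59.46) → (27.04,23.86) → (135.17,49.96) → (118.50,43.00), returning to the start.

Shape 2 is a regular polygon drawn with `<path>`. Its stroke #008000 means engrave at S256, F3609. After flipping Y the toolpath is (131.48,49.32) → (138.25,49.99) → (143.51,45.69) → (144.18,38.92) → (139.88,33.66) → (133.11,32.99) → (127.85,37.29) → (127.18,44.06) → (131.48,49.32), returning to the start.

Shape 3 is a rectangle drawn with `<path>`. Its stroke #008000 means engrave at S256, F3609. After flipping Y the toolpath is (10.16,78.20) → (48.70,78.20) → (48.70,41.50) → (10.16,41.50) → (10.16,78.20), returning to the start.

G21
G90
G0 X118.50 Y43.00
M4 S256
G1 X155.89 Y46.12 F3609
G1 X133.18 Y76.53 F3609
G1 X89.69 Y59.46 F3609
G1 X27.04 Y23.86 F3609
G1 X135.17 Y49.96 F3609
G1 X118.50 Y43.00 F3609
G0 X131.48 Y49.32
M4 S256
G1 X138.25 Y49.99 F3609
G1 X143.51 Y45.69 F3609
G1 X144.18 Y38.92 F3609
G1 X139.88 Y33.66 F3609
G1 X133.11 Y32.99 F3609
G1 X127.85 Y37.29 F3609
G1 X127.18 Y44.06 F3609
G1 X131.48 Y49.32 F3609
G0 X10.16 Y78.20
M4 S256
G1 X48.70 Y78.20 F3609
G1 X48.70 Y41.50 F3609
G1 X10.16 Y41.50 F3609
G1 X10.16 Y78.20 F3609
M5
G0 X0.00 Y0.00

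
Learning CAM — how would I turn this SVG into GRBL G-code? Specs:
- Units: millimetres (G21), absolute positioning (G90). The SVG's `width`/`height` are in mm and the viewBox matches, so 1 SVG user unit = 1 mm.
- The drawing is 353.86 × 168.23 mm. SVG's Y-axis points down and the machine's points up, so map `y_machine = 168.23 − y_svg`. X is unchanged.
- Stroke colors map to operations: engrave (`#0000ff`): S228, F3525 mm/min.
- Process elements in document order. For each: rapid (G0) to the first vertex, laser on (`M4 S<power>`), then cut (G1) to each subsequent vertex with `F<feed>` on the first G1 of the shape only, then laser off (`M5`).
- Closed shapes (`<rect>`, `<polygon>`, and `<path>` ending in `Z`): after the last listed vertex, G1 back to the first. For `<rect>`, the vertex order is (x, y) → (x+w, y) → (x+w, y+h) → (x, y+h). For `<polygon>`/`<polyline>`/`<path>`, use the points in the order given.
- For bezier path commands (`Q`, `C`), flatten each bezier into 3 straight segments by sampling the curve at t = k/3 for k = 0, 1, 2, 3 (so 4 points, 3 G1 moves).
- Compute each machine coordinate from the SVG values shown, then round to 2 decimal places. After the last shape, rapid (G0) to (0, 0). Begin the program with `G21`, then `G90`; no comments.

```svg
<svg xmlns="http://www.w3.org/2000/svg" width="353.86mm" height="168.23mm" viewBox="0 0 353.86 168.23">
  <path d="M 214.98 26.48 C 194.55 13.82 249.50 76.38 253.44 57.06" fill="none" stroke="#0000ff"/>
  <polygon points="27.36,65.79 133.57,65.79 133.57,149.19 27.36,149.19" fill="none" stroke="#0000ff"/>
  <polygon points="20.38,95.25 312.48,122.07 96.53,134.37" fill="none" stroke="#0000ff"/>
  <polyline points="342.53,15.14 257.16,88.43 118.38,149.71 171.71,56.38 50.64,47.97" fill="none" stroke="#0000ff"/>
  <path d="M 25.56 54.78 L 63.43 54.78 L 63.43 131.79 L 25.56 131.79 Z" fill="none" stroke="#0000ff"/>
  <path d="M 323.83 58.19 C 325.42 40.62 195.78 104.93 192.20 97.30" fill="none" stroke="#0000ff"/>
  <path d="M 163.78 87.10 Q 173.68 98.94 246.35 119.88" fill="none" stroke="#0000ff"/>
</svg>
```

G21
G90
G0 X214.98 Y141.75
M4 S228
G1 X215.00 Y135.16 F3525
G1 X237.18 Y113.32
G1 X253.44 Y111.17
M5
G0 X27.36 Y102.44
M4 S228
G1 X133.57 Y102.44 F3525
G1 X133.57 Y19.04
G1 X27.36 Y19.04
G1 X27.36 Y102.44
M5
G0 X20.38 Y72.98
M4 S228
G1 X312.48 Y46.16 F3525
G1 X96.53 Y33.86
G1 X20.38 Y72.98
M5
G0 X342.53 Y153.09
M4 S228
G1 X257.16 Y79.80 F3525
G1 X118.38 Y18.52
G1 X171.71 Y111.85
G1 X50.64 Y120.26
M5
G0 X25.56 Y113.45
M4 S228
G1 X63.43 Y113.45 F3525
G1 X63.43 Y36.44
G1 X25.56 Y36.44
G1 X25.56 Y113.45
M5
G0 X323.83 Y110.04
M4 S228
G1 X291.21 Y106.01 F3525
G1 X228.27 Y81.58
G1 X192.20 Y70.93
M5
G0 X163.78 Y81.13
M4 S228
G1 X177.35 Y72.23 F3525
G1 X204.88 Y61.30
G1 X246.35 Y48.35
M5
G0 X0.00 Y0.00

1 u = 1 mm; y_m = 168.23 − y.

[1] `<path>` cubic bezier, #0000ff→engrave S228 F3525: (214.98,141.75) → (215.00,135.16) → (237.18,113.32) → (253.44,111.17)

[2] `<polygon>` rectangle, #0000ff→engrave S228 F3525: (27.36,102.44) → (133.57,102.44) → (133.57,19.04) → (27.36,19.04) → (27.36,102.44) (closed)

[3] `<polygon>` closed polygon, #0000ff→engrave S228 F3525: (20.38,72.98) → (312.48,46.16) → (96.53,33.86) → (20.38,72.98) (closed)

[4] `<polyline>` open polyline, #0000ff→engrave S228 F3525: (342.53,153.09) → (257.16,79.80) → (118.38,18.52) → (171.71,111.85) → (50.64,120.26)

[5] `<path>` rectangle, #0000ff→engrave S228 F3525: (25.56,113.45) → (63.43,113.45) → (63.43,36.44) → (25.56,36.44) → (25.56,113.45) (closed)

[6] `<path>` cubic bezier, #0000ff→engrave S228 F3525: (323.83,110.04) → (291.21,106.01) → (228.27,81.58) → (192.20,70.93)

[7] `<path>` quadratic bezier, #0000ff→engrave S228 F3525: (163.78,81.13) → (177.35,72.23) → (204.88,61.30) → (246.35,48.35)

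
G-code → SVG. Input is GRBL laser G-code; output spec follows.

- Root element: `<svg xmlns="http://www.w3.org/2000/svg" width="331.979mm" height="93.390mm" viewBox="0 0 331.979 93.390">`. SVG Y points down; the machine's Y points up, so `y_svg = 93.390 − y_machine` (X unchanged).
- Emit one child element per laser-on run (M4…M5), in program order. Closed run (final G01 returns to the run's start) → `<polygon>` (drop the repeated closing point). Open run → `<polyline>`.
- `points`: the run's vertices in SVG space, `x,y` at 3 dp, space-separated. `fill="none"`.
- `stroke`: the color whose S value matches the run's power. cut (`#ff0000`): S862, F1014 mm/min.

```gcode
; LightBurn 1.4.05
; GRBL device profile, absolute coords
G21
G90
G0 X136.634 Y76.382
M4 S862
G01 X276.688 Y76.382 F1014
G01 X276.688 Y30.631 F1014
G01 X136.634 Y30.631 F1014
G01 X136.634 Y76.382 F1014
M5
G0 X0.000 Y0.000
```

<svg xmlns="http://www.w3.org/2000/svg" width="331.979mm" height="93.390mm" viewBox="0 0 331.979 93.390">
  <polygon points="136.634,17.008 276.688,17.008 276.688,62.759 136.634,62.759" fill="none" stroke="#ff0000"/>
</svg>

Machine Y-up, SVG Y-down with viewBox height 93.390, so y_svg = 93.390 − y_machine; X carries over. Every run uses S862, so all elements get stroke `#ff0000` (cut).

Run 1: The run returns to its start, so emit a `<polygon>` with points (Y-flipped): 136.634,17.008 276.688,17.008 276.688,62.759 136.634,62.759.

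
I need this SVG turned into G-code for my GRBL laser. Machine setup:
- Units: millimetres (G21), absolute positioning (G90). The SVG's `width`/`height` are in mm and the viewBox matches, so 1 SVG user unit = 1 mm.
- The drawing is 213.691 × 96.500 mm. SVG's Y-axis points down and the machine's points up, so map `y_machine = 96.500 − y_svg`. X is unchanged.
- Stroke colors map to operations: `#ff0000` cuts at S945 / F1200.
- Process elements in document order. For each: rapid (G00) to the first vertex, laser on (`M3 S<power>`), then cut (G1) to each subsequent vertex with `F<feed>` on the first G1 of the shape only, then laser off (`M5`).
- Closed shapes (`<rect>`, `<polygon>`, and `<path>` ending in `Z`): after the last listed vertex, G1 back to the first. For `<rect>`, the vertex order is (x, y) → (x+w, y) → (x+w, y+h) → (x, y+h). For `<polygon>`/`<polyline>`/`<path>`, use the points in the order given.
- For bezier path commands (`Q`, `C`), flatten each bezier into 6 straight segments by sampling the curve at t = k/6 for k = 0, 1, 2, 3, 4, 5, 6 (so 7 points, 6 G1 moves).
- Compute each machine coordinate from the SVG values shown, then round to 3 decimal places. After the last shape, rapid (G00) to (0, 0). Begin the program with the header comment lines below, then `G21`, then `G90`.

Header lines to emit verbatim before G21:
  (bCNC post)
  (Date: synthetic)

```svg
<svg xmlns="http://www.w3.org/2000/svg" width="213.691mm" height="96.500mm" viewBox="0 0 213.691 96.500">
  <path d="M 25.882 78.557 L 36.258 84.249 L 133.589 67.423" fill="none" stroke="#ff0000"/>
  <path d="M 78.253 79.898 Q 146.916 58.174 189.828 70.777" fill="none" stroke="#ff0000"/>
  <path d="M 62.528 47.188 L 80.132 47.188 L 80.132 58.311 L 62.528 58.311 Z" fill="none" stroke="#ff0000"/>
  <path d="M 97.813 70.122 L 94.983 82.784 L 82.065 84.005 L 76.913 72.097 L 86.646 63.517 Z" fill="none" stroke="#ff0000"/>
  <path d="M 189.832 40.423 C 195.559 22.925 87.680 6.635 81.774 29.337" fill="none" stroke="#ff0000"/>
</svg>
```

Since the viewBox matches the mm dimensions, user units are millimetres directly. The only transform is the Y-flip y_m = 96.500 − y_svg.

Shape 1 is a open polyline drawn with `<path>`. Its stroke #ff0000 means cut at S945, F1200. After flipping Y the toolpath is (25.882,17.943) → (36.258,12.251) → (133.589,29.077).

Shape 2 is a quadratic bezier drawn with `<path>`. Its stroke #ff0000 means cut at S945, F1200. After flipping Y the toolpath is (78.253,16.602) → (100.425,22.890) → (121.167,27.271) → (140.478,29.744) → (158.359,30.311) → (174.809,28.970) → (189.828,25.723).

Shape 3 is a rectangle drawn with `<path>`. Its stroke #ff0000 means cut at S945, F1200. After flipping Y the toolpath is (62.528,49.312) → (80.132,49.312) → (80.132,38.189) → (62.528,38.189) → (62.528,49.312), returning to the start.

Shape 4 is a regular polygon drawn with `<path>`. Its stroke #ff0000 means cut at S945, F1200. After flipping Y the toolpath is (97.813,26.378) → (94.983,13.716) → (82.065,12.495) → (76.913,24.403) → (86.646,32.983) → (97.813,26.378), returning to the start.

Shape 5 is a cubic bezier drawn with `<path>`. Its stroke #ff0000 means cut at S945, F1200. After flipping Y the toolpath is (189.832,56.077) → (184.226,64.550) → (165.675,71.773) → (140.165,76.695) → (113.687,78.267) → (92.227,75.440) → (81.774,67.163).

(bCNC post)
(Date: synthetic)
G21
G90
G00 X25.882 Y17.943
M3 S945
G1 X36.258 Y12.251 F1200
G1 X133.589 Y29.077
M5
G00 X78.253 Y16.602
M3 S945
G1 X100.425 Y22.890 F1200
G1 X121.167 Y27.271
G1 X140.478 Y29.744
G1 X158.359 Y30.311
G1 X174.809 Y28.970
G1 X189.828 Y25.723
M5
G00 X62.528 Y49.312
M3 S945
G1 X80.132 Y49.312 F1200
G1 X80.132 Y38.189
G1 X62.528 Y38.189
G1 X62.528 Y49.312
M5
G00 X97.813 Y26.378
M3 S945
G1 X94.983 Y13.716 F1200
G1 X82.065 Y12.495
G1 X76.913 Y24.403
G1 X86.646 Y32.983
G1 X97.813 Y26.378
M5
G00 X189.832 Y56.077
M3 S945
G1 X184.226 Y64.550 F1200
G1 X165.675 Y71.773
G1 X140.165 Y76.695
G1 X113.687 Y78.267
G1 X92.227 Y75.440
G1 X81.774 Y67.163
M5
G00 X0.000 Y0.000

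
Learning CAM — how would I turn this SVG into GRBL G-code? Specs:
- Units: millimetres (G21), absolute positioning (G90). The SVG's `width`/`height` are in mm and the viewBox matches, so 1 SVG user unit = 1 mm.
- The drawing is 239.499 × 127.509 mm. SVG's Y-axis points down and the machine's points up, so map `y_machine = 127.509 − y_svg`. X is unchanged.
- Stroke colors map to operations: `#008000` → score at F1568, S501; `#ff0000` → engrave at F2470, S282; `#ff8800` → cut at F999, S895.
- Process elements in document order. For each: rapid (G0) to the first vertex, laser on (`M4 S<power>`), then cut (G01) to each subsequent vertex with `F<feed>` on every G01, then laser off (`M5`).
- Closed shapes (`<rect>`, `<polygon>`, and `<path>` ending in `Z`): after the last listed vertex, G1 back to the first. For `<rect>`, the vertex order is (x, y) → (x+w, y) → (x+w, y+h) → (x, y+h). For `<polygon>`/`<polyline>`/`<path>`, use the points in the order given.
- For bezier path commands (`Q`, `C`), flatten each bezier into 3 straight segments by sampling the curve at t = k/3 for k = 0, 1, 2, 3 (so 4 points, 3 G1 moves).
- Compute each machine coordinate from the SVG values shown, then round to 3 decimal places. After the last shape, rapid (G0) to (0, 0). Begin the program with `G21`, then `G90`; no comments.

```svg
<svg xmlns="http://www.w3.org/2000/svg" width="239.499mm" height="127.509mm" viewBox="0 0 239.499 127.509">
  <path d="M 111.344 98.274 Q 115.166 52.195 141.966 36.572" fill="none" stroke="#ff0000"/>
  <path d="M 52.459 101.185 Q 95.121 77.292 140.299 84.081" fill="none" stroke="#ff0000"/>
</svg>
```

Since the viewBox matches the mm dimensions, user units are millimetres directly. The only transform is the Y-flip y_m = 127.509 − y_svg.

Shape 1 is a quadratic bezier drawn with `<path>`. Its stroke #ff0000 means engrave at S282, F2470. After flipping Y the toolpath is (111.344,29.235) → (116.445,56.570) → (126.652,77.138) → (141.966,90.937).

Shape 2 is a quadratic bezier drawn with `<path>`. Its stroke #ff0000 means engrave at S282, F2470. After flipping Y the toolpath is (52.459,26.324) → (81.180,38.844) → (110.460,44.545) → (140.299,43.428).

G21
G90
G0 X111.344 Y29.235
M4 S282
G01 X116.445 Y56.570 F2470
G01 X126.652 Y77.138 F2470
G01 X141.966 Y90.937 F2470
M5
G0 X52.459 Y26.324
M4 S282
G01 X81.180 Y38.844 F2470
G01 X110.460 Y44.545 F2470
G01 X140.299 Y43.428 F2470
M5
G0 X0.000 Y0.000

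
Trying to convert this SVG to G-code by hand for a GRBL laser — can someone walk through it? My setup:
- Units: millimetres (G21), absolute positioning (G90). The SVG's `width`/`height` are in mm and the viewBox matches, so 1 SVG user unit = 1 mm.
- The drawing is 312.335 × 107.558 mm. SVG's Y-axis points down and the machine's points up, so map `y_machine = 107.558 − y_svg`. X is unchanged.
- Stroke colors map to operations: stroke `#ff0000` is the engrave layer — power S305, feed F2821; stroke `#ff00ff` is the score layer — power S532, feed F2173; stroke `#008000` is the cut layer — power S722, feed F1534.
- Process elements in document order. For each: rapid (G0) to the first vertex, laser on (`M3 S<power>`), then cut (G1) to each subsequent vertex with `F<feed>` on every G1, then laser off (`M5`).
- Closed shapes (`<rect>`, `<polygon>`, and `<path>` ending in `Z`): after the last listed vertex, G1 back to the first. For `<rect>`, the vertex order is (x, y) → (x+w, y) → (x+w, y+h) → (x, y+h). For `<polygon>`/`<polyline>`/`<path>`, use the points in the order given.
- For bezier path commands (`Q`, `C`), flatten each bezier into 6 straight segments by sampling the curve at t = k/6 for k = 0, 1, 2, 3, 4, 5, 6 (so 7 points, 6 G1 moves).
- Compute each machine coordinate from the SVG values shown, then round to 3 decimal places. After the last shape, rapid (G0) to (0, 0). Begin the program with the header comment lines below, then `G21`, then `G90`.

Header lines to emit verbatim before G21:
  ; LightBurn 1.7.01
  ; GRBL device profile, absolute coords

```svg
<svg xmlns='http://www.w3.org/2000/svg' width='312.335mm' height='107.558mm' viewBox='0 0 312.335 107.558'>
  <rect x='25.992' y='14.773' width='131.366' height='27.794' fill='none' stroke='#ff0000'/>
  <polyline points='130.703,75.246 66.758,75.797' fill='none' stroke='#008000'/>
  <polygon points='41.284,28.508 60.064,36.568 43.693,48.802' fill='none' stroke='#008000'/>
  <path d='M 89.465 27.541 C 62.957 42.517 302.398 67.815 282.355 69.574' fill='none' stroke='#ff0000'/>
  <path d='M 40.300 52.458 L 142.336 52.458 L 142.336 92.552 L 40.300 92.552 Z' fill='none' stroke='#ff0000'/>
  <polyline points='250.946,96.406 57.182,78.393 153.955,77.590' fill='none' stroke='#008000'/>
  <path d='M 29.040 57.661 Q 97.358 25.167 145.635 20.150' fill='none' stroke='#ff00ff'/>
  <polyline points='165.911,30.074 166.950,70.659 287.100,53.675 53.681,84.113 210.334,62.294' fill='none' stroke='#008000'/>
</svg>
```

viewBox `0 0 312.335 107.558` with mm width/height → 1 unit = 1 mm. Flip: y_m = 107.558 − y_svg.

**Shape 1** — `<rect>` rectangle, stroke `#ff0000` → engrave (S305, F2821). Machine vertices: (25.992,92.785) → (157.358,92.785) → (157.358,64.991) → (25.992,64.991) → (25.992,92.785). Closed: final G1 returns to the first vertex.

**Shape 2** — `<polyline>` line segment, stroke `#008000` → cut (S722, F1534). Machine vertices: (130.703,32.312) → (66.758,31.761). Open path.

**Shape 3** — `<polygon>` regular polygon, stroke `#008000` → cut (S722, F1534). Machine vertices: (41.284,79.050) → (60.064,70.990) → (43.693,58.756) → (41.284,79.050). Closed: final G1 returns to the first vertex.

**Shape 4** — `<path>` cubic bezier, stroke `#ff0000` → engrave (S305, F2821). Control points (SVG): P0=(89.465,27.541), P1=(62.957,42.517), P2=(302.398,67.815), P3=(282.355,69.574); sampled at t=k/6. Machine vertices: (89.465,80.017) → (95.941,71.826) → (132.146,62.854) → (183.486,54.044) → (235.364,46.335) → (273.185,40.668) → (282.355,37.984). Open path.

**Shape 5** — `<path>` rectangle, stroke `#ff0000` → engrave (S305, F2821). Machine vertices: (40.300,55.100) → (142.336,55.100) → (142.336,15.006) → (40.300,15.006) → (40.300,55.100). Closed: final G1 returns to the first vertex.

**Shape 6** — `<polyline>` open polyline, stroke `#008000` → cut (S722, F1534). Machine vertices: (250.946,11.152) → (57.182,29.165) → (153.955,29.968). Open path.

**Shape 7** — `<path>` quadratic bezier, stroke `#ff00ff` → score (S532, F2173). Control points (SVG): P0=(29.040,57.661), P1=(97.358,25.167), P2=(145.635,20.150); sampled at t=k/6. Machine vertices: (29.040,49.897) → (51.256,59.965) → (72.359,68.507) → (92.348,75.522) → (111.224,81.010) → (128.986,84.972) → (145.635,87.408). Open path.

**Shape 8** — `<polyline>` open polyline, stroke `#008000` → cut (S722, F1534). Machine vertices: (165.911,77.484) → (166.950,36.899) → (287.100,53.883) → (53.681,23.445) → (210.334,45.264). Open path.

; LightBurn 1.7.01
; GRBL device profile, absolute coords
G21
G90
G0 X25.992 Y92.785
M3 S305
G1 X157.358 Y92.785 F2821
G1 X157.358 Y64.991 F2821
G1 X25.992 Y64.991 F2821
G1 X25.992 Y92.785 F2821
M5
G0 X130.703 Y32.312
M3 S722
G1 X66.758 Y31.761 F1534
M5
G0 X41.284 Y79.050
M3 S722
G1 X60.064 Y70.990 F1534
G1 X43.693 Y58.756 F1534
G1 X41.284 Y79.050 F1534
M5
G0 X89.465 Y80.017
M3 S305
G1 X95.941 Y71.826 F2821
G1 X132.146 Y62.854 F2821
G1 X183.486 Y54.044 F2821
G1 X235.364 Y46.335 F2821
G1 X273.185 Y40.668 F2821
G1 X282.355 Y37.984 F2821
M5
G0 X40.300 Y55.100
M3 S305
G1 X142.336 Y55.100 F2821
G1 X142.336 Y15.006 F2821
G1 X40.300 Y15.006 F2821
G1 X40.300 Y55.100 F2821
M5
G0 X250.946 Y11.152
M3 S722
G1 X57.182 Y29.165 F1534
G1 X153.955 Y29.968 F1534
M5
G0 X29.040 Y49.897
M3 S532
G1 X51.256 Y59.965 F2173
G1 X72.359 Y68.507 F2173
G1 X92.348 Y75.522 F2173
G1 X111.224 Y81.010 F2173
G1 X128.986 Y84.972 F2173
G1 X145.635 Y87.408 F2173
M5
G0 X165.911 Y77.484
M3 S722
G1 X166.950 Y36.899 F1534
G1 X287.100 Y53.883 F1534
G1 X53.681 Y23.445 F1534
G1 X210.334 Y45.264 F1534
M5
G0 X0.000 Y0.000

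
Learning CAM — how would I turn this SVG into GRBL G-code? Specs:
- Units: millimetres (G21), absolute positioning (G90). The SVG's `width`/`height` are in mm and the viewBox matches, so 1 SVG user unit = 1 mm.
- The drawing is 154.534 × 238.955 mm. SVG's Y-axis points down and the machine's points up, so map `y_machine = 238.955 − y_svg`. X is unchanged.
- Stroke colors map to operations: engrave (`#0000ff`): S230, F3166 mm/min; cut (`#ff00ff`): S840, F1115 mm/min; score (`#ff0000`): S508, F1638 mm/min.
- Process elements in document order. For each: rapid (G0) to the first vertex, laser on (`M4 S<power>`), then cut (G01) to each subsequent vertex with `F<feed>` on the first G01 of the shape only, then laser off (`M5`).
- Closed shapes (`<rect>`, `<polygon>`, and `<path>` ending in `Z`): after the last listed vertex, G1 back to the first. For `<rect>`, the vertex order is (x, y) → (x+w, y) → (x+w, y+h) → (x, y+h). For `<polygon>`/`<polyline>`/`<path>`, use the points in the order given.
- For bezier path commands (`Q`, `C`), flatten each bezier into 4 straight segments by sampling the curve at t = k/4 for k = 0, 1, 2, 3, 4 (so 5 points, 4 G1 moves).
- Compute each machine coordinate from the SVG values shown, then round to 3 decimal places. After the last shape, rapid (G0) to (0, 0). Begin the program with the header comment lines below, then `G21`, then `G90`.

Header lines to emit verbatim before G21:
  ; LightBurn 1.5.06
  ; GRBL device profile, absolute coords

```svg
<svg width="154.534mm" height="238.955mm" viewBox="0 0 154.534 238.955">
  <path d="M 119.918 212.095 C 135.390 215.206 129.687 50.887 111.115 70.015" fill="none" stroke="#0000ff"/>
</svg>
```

; LightBurn 1.5.06
; GRBL device profile, absolute coords
G21
G90
G0 X119.918 Y26.860
M4 S230
G01 X127.681 Y50.437 F3166
G01 X128.283 Y103.906
G01 X122.501 Y154.372
G01 X111.115 Y168.940
M5
G0 X0.000 Y0.000

1 u = 1 mm; y_m = 238.955 − y.

[1] `<path>` cubic bezier, #0000ff→engrave S230 F3166: (119.918,26.860) → (127.681,50.437) → (128.283,103.906) → (122.501,154.372) → (111.115,168.940)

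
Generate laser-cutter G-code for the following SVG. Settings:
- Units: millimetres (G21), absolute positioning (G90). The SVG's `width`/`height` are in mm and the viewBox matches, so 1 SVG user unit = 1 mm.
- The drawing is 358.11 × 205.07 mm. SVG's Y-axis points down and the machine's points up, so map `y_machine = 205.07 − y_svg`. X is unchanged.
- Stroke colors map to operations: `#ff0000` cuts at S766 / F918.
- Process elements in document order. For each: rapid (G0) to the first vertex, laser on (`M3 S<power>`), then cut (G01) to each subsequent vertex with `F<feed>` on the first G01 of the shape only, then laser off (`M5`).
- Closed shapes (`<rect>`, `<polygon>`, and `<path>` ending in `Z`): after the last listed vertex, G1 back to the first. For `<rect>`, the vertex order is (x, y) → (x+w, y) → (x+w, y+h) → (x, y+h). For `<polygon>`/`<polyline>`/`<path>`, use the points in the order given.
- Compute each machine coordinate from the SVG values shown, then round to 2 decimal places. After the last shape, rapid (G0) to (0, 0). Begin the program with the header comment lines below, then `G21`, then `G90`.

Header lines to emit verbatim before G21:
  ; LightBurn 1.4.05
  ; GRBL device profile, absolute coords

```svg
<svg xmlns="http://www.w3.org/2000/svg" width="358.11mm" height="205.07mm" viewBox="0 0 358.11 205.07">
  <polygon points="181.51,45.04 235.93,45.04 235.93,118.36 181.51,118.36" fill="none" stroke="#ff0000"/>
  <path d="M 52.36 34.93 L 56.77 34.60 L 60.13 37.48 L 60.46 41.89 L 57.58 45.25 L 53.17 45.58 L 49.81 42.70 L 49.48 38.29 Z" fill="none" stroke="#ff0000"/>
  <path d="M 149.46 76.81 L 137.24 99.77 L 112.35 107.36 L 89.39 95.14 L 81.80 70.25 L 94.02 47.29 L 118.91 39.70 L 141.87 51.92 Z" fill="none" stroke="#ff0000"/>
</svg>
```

Since the viewBox matches the mm dimensions, user units are millimetres directly. The only transform is the Y-flip y_m = 205.07 − y_svg.

Shape 1 is a rectangle drawn with `<polygon>`. Its stroke #ff0000 means cut at S766, F918. After flipping Y the toolpath is (181.51,160.03) → (235.93,160.03) → (235.93,86.71) → (181.51,86.71) → (181.51,160.03), returning to the start.

Shape 2 is a regular polygon drawn with `<path>`. Its stroke #ff0000 means cut at S766, F918. After flipping Y the toolpath is (52.36,170.14) → (56.77,170.47) → (60.13,167.59) → (60.46,163.18) → (57.58,159.82) → (53.17,159.49) → (49.81,162.37) → (49.48,166.78) → (52.36,170.14), returning to the start.

Shape 3 is a regular polygon drawn with `<path>`. Its stroke #ff0000 means cut at S766, F918. After flipping Y the toolpath is (149.46,128.26) → (137.24,105.30) → (112.35,97.71) → (89.39,109.93) → (81.80,134.82) → (94.02,157.78) → (118.91,165.37) → (141.87,153.15) → (149.46,128.26), returning to the start.

; LightBurn 1.4.05
; GRBL device profile, absolute coords
G21
G90
G0 X181.51 Y160.03
M3 S766
G01 X235.93 Y160.03 F918
G01 X235.93 Y86.71
G01 X181.51 Y86.71
G01 X181.51 Y160.03
M5
G0 X52.36 Y170.14
M3 S766
G01 X56.77 Y170.47 F918
G01 X60.13 Y167.59
G01 X60.46 Y163.18
G01 X57.58 Y159.82
G01 X53.17 Y159.49
G01 X49.81 Y162.37
G01 X49.48 Y166.78
G01 X52.36 Y170.14
M5
G0 X149.46 Y128.26
M3 S766
G01 X137.24 Y105.30 F918
G01 X112.35 Y97.71
G01 X89.39 Y109.93
G01 X81.80 Y134.82
G01 X94.02 Y157.78
G01 X118.91 Y165.37
G01 X141.87 Y153.15
G01 X149.46 Y128.26
M5
G0 X0.00 Y0.00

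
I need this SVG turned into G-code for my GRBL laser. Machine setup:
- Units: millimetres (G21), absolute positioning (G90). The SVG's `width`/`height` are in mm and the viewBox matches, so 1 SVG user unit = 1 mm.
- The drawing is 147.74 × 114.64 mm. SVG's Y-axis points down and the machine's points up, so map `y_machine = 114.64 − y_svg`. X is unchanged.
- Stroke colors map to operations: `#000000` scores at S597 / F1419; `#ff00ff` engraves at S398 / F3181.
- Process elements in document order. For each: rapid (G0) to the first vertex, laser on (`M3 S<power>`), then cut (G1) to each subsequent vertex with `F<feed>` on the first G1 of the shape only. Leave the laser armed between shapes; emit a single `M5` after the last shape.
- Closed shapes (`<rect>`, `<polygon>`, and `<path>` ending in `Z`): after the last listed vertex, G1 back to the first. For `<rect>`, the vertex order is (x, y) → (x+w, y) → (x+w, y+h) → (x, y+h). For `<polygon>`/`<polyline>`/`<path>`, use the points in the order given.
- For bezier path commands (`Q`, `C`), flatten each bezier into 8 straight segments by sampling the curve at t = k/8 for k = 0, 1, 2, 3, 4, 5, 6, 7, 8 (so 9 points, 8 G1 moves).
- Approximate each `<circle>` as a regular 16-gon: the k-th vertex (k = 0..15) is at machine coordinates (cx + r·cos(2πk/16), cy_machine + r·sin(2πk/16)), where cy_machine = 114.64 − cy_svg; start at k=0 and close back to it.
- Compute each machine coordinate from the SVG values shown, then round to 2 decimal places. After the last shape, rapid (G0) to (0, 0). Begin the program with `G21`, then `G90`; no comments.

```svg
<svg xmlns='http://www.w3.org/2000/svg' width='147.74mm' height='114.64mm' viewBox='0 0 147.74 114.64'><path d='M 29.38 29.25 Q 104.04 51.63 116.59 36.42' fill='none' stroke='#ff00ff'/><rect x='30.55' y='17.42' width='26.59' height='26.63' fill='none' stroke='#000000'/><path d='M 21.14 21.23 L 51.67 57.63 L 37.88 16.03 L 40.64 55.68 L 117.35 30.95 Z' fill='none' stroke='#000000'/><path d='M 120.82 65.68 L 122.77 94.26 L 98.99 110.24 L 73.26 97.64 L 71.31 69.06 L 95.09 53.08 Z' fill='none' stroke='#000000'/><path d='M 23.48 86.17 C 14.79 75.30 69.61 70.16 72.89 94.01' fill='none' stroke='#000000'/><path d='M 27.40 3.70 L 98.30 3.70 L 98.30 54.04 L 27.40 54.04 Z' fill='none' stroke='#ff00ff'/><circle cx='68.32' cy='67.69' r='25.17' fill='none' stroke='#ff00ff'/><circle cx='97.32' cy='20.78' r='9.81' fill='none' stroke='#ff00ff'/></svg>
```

1 u = 1 mm; y_m = 114.64 − y.

[1] `<path>` quadratic bezier, #ff00ff→engrave S398 F3181: (29.38,85.39) → (47.07,80.38) → (62.83,76.55) → (76.64,73.89) → (88.51,72.41) → (98.44,72.10) → (106.43,72.96) → (112.48,75.00) → (116.59,78.22)

[2] `<rect>` rectangle, #000000→score S597 F1419: (30.55,97.22) → (57.14,97.22) → (57.14,70.59) → (30.55,70.59) → (30.55,97.22) (closed)

[3] `<path>` closed polygon, #000000→score S597 F1419: (21.14,93.41) → (51.67,57.01) → (37.88,98.61) → (40.64,58.96) → (117.35,83.69) → (21.14,93.41) (closed)

[4] `<path>` regular polygon, #000000→score S597 F1419: (120.82,48.96) → (122.77,20.38) → (98.99,4.40) → (73.26,17.00) → (71.31,45.58) → (95.09,61.56) → (120.82,48.96) (closed)

[5] `<path>` cubic bezier, #000000→score S597 F1419: (23.48,28.47) → (22.97,32.23) → (27.07,35.18) → (34.43,37.05) → (43.70,37.57) → (53.52,36.46) → (62.56,33.45) → (69.47,28.26) → (72.89,20.63)

[6] `<path>` rectangle, #ff00ff→engrave S398 F3181: (27.40,110.94) → (98.30,110.94) → (98.30,60.60) → (27.40,60.60) → (27.40,110.94) (closed)

[7] `<circle>` circle, #ff00ff→engrave S398 F3181: (93.49,46.95) → (91.57,56.58) → (86.12,64.75) → (77.95,70.20) → (68.32,72.12) → (58.69,70.20) → (50.52,64.75) → (45.07,56.58) → (43.15,46.95) → (45.07,37.32) → (50.52,29.15) → (58.69,23.70) → (68.32,21.78) → (77.95,23.70) → (86.12,29.15) → (91.57,37.32) → (93.49,46.95) (closed)

[8] `<circle>` circle, #ff00ff→engrave S398 F3181: (107.13,93.86) → (106.38,97.61) → (104.26,100.80) → (101.07,102.92) → (97.32,103.67) → (93.57,102.92) → (90.38,100.80) → (88.26,97.61) → (87.51,93.86) → (88.26,90.11) → (90.38,86.92) → (93.57,84.80) → (97.32,84.05) → (101.07,84.80) → (104.26,86.92) → (106.38,90.11) → (107.13,93.86) (closed)

G21
G90
G0 X29.38 Y85.39
M3 S398
G1 X47.07 Y80.38 F3181
G1 X62.83 Y76.55
G1 X76.64 Y73.89
G1 X88.51 Y72.41
G1 X98.44 Y72.10
G1 X106.43 Y72.96
G1 X112.48 Y75.00
G1 X116.59 Y78.22
G0 X30.55 Y97.22
M3 S597
G1 X57.14 Y97.22 F1419
G1 X57.14 Y70.59
G1 X30.55 Y70.59
G1 X30.55 Y97.22
G0 X21.14 Y93.41
M3 S597
G1 X51.67 Y57.01 F1419
G1 X37.88 Y98.61
G1 X40.64 Y58.96
G1 X117.35 Y83.69
G1 X21.14 Y93.41
G0 X120.82 Y48.96
M3 S597
G1 X122.77 Y20.38 F1419
G1 X98.99 Y4.40
G1 X73.26 Y17.00
G1 X71.31 Y45.58
G1 X95.09 Y61.56
G1 X120.82 Y48.96
G0 X23.48 Y28.47
M3 S597
G1 X22.97 Y32.23 F1419
G1 X27.07 Y35.18
G1 X34.43 Y37.05
G1 X43.70 Y37.57
G1 X53.52 Y36.46
G1 X62.56 Y33.45
G1 X69.47 Y28.26
G1 X72.89 Y20.63
G0 X27.40 Y110.94
M3 S398
G1 X98.30 Y110.94 F3181
G1 X98.30 Y60.60
G1 X27.40 Y60.60
G1 X27.40 Y110.94
G0 X93.49 Y46.95
M3 S398
G1 X91.57 Y56.58 F3181
G1 X86.12 Y64.75
G1 X77.95 Y70.20
G1 X68.32 Y72.12
G1 X58.69 Y70.20
G1 X50.52 Y64.75
G1 X45.07 Y56.58
G1 X43.15 Y46.95
G1 X45.07 Y37.32
G1 X50.52 Y29.15
G1 X58.69 Y23.70
G1 X68.32 Y21.78
G1 X77.95 Y23.70
G1 X86.12 Y29.15
G1 X91.57 Y37.32
G1 X93.49 Y46.95
G0 X107.13 Y93.86
M3 S398
G1 X106.38 Y97.61 F3181
G1 X104.26 Y100.80
G1 X101.07 Y102.92
G1 X97.32 Y103.67
G1 X93.57 Y102.92
G1 X90.38 Y100.80
G1 X88.26 Y97.61
G1 X87.51 Y93.86
G1 X88.26 Y90.11
G1 X90.38 Y86.92
G1 X93.57 Y84.80
G1 X97.32 Y84.05
G1 X101.07 Y84.80
G1 X104.26 Y86.92
G1 X106.38 Y90.11
G1 X107.13 Y93.86
M5
G0 X0.00 Y0.00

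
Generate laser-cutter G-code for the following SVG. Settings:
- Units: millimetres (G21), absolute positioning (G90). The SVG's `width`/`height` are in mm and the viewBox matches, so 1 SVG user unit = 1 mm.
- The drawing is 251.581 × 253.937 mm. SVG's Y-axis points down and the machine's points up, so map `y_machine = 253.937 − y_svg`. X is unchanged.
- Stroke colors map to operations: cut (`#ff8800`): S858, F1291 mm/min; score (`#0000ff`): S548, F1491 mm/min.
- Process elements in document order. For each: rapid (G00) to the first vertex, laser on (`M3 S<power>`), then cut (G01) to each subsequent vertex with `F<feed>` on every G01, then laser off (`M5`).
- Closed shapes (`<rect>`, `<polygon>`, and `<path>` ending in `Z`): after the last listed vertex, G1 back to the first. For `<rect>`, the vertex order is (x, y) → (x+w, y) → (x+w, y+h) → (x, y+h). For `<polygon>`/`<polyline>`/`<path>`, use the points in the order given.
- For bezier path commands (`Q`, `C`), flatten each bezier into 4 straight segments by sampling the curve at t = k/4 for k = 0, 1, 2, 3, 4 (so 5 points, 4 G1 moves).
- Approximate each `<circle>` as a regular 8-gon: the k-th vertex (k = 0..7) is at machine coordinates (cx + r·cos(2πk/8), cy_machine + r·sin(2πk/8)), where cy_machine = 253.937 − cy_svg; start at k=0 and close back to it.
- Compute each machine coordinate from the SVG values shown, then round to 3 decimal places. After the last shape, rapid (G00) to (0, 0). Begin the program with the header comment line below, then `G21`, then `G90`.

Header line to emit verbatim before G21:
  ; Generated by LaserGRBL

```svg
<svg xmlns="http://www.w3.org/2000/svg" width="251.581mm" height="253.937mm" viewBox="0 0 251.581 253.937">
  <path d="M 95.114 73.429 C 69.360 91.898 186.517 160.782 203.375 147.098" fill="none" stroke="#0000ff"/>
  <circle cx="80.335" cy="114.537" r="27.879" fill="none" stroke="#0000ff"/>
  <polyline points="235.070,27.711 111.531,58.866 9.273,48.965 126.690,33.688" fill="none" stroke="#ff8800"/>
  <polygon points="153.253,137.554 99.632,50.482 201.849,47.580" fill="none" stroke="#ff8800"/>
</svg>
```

1 u = 1 mm; y_m = 253.937 − y.

[1] `<path>` cubic bezier, #0000ff→score S548 F1491: (95.114,180.508) → (98.794,159.281) → (133.265,131.616) → (175.726,109.980) → (203.375,106.839)

[2] `<circle>` circle, #0000ff→score S548 F1491: (108.214,139.400) → (100.048,159.113) → (80.335,167.279) → (60.622,159.113) → (52.456,139.400) → (60.622,119.687) → (80.335,111.521) → (100.048,119.687) → (108.214,139.400) (closed)

[3] `<polyline>` open polyline, #ff8800→cut S858 F1291: (235.070,226.226) → (111.531,195.071) → (9.273,204.972) → (126.690,220.249)

[4] `<polygon>` regular polygon, #ff8800→cut S858 F1291: (153.253,116.383) → (99.632,203.455) → (201.849,206.357) → (153.253,116.383) (closed)

; Generated by LaserGRBL
G21
G90
G00 X95.114 Y180.508
M3 S548
G01 X98.794 Y159.281 F1491
G01 X133.265 Y131.616 F1491
G01 X175.726 Y109.980 F1491
G01 X203.375 Y106.839 F1491
M5
G00 X108.214 Y139.400
M3 S548
G01 X100.048 Y159.113 F1491
G01 X80.335 Y167.279 F1491
G01 X60.622 Y159.113 F1491
G01 X52.456 Y139.400 F1491
G01 X60.622 Y119.687 F1491
G01 X80.335 Y111.521 F1491
G01 X100.048 Y119.687 F1491
G01 X108.214 Y139.400 F1491
M5
G00 X235.070 Y226.226
M3 S858
G01 X111.531 Y195.071 F1291
G01 X9.273 Y204.972 F1291
G01 X126.690 Y220.249 F1291
M5
G00 X153.253 Y116.383
M3 S858
G01 X99.632 Y203.455 F1291
G01 X201.849 Y206.357 F1291
G01 X153.253 Y116.383 F1291
M5
G00 X0.000 Y0.000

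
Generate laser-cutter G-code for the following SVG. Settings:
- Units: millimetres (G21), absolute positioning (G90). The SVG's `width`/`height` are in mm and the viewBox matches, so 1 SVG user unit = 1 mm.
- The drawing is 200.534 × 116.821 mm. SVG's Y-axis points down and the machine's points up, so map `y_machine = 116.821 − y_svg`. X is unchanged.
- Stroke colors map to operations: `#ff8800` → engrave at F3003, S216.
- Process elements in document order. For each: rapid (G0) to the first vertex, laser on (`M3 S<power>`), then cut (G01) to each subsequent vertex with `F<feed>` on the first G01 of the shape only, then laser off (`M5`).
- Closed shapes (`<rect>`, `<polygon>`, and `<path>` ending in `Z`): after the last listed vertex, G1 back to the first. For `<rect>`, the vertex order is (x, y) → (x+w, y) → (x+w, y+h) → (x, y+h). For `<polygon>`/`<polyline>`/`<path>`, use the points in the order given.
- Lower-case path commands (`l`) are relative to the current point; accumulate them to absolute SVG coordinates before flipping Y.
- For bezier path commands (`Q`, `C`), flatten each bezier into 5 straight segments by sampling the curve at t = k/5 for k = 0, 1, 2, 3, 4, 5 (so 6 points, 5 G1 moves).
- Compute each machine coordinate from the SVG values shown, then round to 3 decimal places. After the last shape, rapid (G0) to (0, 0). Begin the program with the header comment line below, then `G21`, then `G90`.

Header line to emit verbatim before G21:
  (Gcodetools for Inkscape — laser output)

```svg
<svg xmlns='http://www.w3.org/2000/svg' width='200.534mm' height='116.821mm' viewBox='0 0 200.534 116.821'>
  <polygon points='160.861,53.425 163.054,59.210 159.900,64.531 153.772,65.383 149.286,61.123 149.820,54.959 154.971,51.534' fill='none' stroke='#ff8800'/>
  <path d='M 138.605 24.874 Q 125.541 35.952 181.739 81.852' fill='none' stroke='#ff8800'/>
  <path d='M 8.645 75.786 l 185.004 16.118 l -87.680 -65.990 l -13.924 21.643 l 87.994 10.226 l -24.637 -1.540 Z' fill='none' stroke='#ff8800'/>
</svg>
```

1 u = 1 mm; y_m = 116.821 − y.

[1] `<polygon>` regular polygon, #ff8800→engrave S216 F3003: (160.861,63.396) → (163.054,57.611) → (159.900,52.290) → (153.772,51.438) → (149.286,55.698) → (149.820,61.862) → (154.971,65.287) → (160.861,63.396) (closed)

[2] `<path>` quadratic bezier, #ff8800→engrave S216 F3003: (138.605,91.947) → (136.150,86.123) → (139.236,77.513) → (147.863,66.117) → (162.030,51.936) → (181.739,34.969)

[3] `<path>` closed polygon, #ff8800→engrave S216 F3003: (8.645,41.035) → (193.649,24.917) → (105.969,90.907) → (92.045,69.264) → (180.039,59.038) → (155.402,60.578) → (8.645,41.035) (closed)

(Gcodetools for Inkscape — laser output)
G21
G90
G0 X160.861 Y63.396
M3 S216
G01 X163.054 Y57.611 F3003
G01 X159.900 Y52.290
G01 X153.772 Y51.438
G01 X149.286 Y55.698
G01 X149.820 Y61.862
G01 X154.971 Y65.287
G01 X160.861 Y63.396
M5
G0 X138.605 Y91.947
M3 S216
G01 X136.150 Y86.123 F3003
G01 X139.236 Y77.513
G01 X147.863 Y66.117
G01 X162.030 Y51.936
G01 X181.739 Y34.969
M5
G0 X8.645 Y41.035
M3 S216
G01 X193.649 Y24.917 F3003
G01 X105.969 Y90.907
G01 X92.045 Y69.264
G01 X180.039 Y59.038
G01 X155.402 Y60.578
G01 X8.645 Y41.035
M5
G0 X0.000 Y0.000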